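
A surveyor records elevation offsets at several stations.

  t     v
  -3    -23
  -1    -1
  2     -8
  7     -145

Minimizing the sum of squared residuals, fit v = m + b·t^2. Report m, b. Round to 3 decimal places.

Entries of AᵀA: Σ1 = 4, Σt^2 = 63, Σt^2·t^2 = 2499.
For Aᵀv: Σv = -177, Σt^2·v = -7345.
Normal equations: [[4, 63]; [63, 2499]]·[m, b]ᵀ = [-177, -7345]ᵀ.
Eliminating b: 2499·(row 1) − 63·(row 2) gives 6027·m = 2499·(-177) − 63·(-7345) = 20412, so m = 972/287.
Then b = ((-7345) − 63·(972/287))/2499 = -18229/6027.

m = 3.387, b = -3.025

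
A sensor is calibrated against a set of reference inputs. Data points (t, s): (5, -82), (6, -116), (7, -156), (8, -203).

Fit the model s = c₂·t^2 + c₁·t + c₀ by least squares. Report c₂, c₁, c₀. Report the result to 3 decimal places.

c₂ = -3.250, c₁ = 1.950, c₀ = -10.550

The normal equations are: 8418·c₂ + 1196·c₁ + 174·c₀ = -26862;  1196·c₂ + 174·c₁ + 26·c₀ = -3822;  174·c₂ + 26·c₁ + 4·c₀ = -557.
(Σt^2·t^2 = 8418, Σt^2·t = 1196, Σt^2 = 174, Σt·t = 174, Σt = 26, Σ1 = 4, Σt^2·s = -26862, Σt·s = -3822, Σs = -557.)
Solving the 3×3 system (Gaussian elimination) gives c₂ = -13/4, c₁ = 39/20, c₀ = -211/20.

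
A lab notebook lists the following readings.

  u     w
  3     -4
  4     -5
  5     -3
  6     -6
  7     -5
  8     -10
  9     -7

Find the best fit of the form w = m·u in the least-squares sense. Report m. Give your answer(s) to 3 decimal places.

With design matrix X, XᵀX = [[280]] and Xᵀw = [-261]ᵀ.
m = (-261)/280 = -0.932143.

m = -0.932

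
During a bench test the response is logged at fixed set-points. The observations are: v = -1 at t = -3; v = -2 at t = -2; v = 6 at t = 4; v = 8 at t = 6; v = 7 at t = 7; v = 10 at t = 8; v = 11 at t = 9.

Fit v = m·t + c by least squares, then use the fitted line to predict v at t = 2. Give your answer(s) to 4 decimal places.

Entries of XᵀX: Σt·t = 259, Σt = 29, Σ1 = 7.
For Xᵀv: Σt·v = 307, Σv = 39.
Δ = 259·7 − 29² = 972.
m = (307·7 − 29·39)/972 = 509/486; c = (259·39 − 29·307)/972 = 599/486.
At t = 2: v̂ = (509/486)·(2) + (599/486)·(1) = 539/162.

v̂ = 3.3272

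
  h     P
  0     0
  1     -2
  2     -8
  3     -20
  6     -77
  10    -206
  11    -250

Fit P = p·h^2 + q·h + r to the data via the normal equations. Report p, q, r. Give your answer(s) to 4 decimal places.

p = -1.9894, q = -0.8568, r = 0.6269

Compute the Gram sums: Σh^2·h^2 = 26035, Σh^2·h = 2583, Σh^2 = 271, Σh·h = 271, Σh = 33, Σ1 = 7.
For MᵀP: Σh^2·P = -53836, Σh·P = -5350, ΣP = -563.
MᵀM·[p, q, r]ᵀ = MᵀP becomes [[26035, 2583, 271]; [2583, 271, 33]; [271, 33, 7]]·[p, q, r]ᵀ = [-53836, -5350, -563]ᵀ.
Inverting the 3×3 Gram matrix, [p, q, r]ᵀ = [-89533/45006, -12853/15002, 14108/22503]ᵀ.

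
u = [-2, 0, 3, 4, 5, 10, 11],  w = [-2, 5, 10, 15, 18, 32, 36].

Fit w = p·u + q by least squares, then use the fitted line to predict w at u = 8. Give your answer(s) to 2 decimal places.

ŵ = 26.53

Sums needed: Σu·u = 275, Σu = 31, Σ1 = 7.
Right-hand side: Σu·w = 900, Σw = 114.
AᵀA·[p, q]ᵀ = Aᵀw becomes [[275, 31]; [31, 7]]·[p, q]ᵀ = [900, 114]ᵀ.
Determinant 275·7 − 31² = 964.
p = (900·7 − 31·114)/964 = 1383/482; q = (275·114 − 31·900)/964 = 1725/482.
At u = 8: ŵ = (1383/482)·(8) + (1725/482)·(1) = 12789/482.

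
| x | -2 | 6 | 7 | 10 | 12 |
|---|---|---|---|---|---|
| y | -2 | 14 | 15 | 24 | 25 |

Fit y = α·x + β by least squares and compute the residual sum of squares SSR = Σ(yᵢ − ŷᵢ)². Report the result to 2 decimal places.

Sums needed: Σx·x = 333, Σx = 33, Σ1 = 5.
Moment sums: Σx·y = 733, Σy = 76.
Normal equations: [[333, 33]; [33, 5]]·[α, β]ᵀ = [733, 76]ᵀ.
det = 333·5 − 33² = 576.
α = (733·5 − 33·76)/576 = 1157/576; β = (333·76 − 33·733)/576 = 373/192.
Residuals: 43/576, 1/192, -289/288, 1135/576, -67/64; SSR = 3451/576.

SSR = 5.99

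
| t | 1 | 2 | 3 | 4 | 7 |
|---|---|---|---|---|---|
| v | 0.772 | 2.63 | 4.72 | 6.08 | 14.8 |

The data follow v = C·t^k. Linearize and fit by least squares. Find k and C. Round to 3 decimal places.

Taking logs, ln v = k·ln t + ln C, so regress ln v on ln t.
XᵀX = [[7.3958, 5.1240]; [5.1240, 5]], rhs = [10.1209, 6.7597]ᵀ  (here Σln t = 5.1240, Σ(ln t)² = 7.3958, Σln v = 6.7597, Σln t·ln v = 10.1209).
Slope k = (n·Σln t·ln v − Σln t·Σln v)/(n·Σ(ln t)² − (Σln t)²) = (5·10.1209 − 5.1240·6.7597)/10.7239 = 1.48902; ln C = (Σln v − k·Σln t)/n = -0.17401, so C = exp(-0.17401) = 0.84029.

k = 1.489, C = 0.840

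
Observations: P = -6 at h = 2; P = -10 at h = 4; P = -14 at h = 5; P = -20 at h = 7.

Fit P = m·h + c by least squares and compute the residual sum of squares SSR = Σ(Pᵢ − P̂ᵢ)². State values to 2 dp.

SSR = 1.69

Forming XᵀX = [[94, 18]; [18, 4]] and XᵀP = [-262, -50]ᵀ gives XᵀX·[m, c]ᵀ = XᵀP.
Eliminating c: 4·(row 1) − 18·(row 2) gives 52·m = 4·(-262) − 18·(-50) = -148, so m = -37/13.
Then c = ((-50) − 18·(-37/13))/4 = 4/13.
Residuals: -8/13, 14/13, -1/13, -5/13; SSR = 22/13.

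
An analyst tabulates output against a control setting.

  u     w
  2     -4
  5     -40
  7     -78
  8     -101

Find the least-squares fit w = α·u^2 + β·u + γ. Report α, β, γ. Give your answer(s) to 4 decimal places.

α = -1.3864, β = -2.3106, γ = 6.1742

Compute the Gram sums: Σu^2·u^2 = 7138, Σu^2·u = 988, Σu^2 = 142, Σu·u = 142, Σu = 22, Σ1 = 4.
And Σu^2·w = -11302, Σu·w = -1562, Σw = -223.
Row-reducing yields α = -61/44, β = -305/132, γ = 815/132.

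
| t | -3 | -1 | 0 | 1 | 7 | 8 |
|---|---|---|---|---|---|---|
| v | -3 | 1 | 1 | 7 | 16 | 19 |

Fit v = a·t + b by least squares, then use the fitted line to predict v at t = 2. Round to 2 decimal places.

v̂ = 6.83

With design matrix M, MᵀM = [[124, 12]; [12, 6]] and Mᵀv = [279, 41]ᵀ.
Determinant 124·6 − 12² = 600.
a = (279·6 − 12·41)/600 = 197/100; b = (124·41 − 12·279)/600 = 217/75.
At t = 2: v̂ = (197/100)·(2) + (217/75)·(1) = 41/6.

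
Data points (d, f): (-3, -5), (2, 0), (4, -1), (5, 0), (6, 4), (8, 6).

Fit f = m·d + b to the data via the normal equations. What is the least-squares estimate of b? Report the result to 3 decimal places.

b = -2.750

Normal-equation sums: Σd·d = 154, Σd = 22, Σ1 = 6.
Moment sums: Σd·f = 83, Σf = 4.
MᵀM·[m, b]ᵀ = Mᵀf becomes [[154, 22]; [22, 6]]·[m, b]ᵀ = [83, 4]ᵀ.
det = 154·6 − 22² = 440.
m = (83·6 − 22·4)/440 = 41/44; b = (154·4 − 22·83)/440 = -11/4.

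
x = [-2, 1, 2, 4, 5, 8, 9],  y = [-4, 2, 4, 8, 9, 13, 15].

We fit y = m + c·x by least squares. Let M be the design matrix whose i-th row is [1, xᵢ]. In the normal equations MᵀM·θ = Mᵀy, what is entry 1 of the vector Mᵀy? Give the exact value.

47

Entry 1 ↔ basis 1, so (Mᵀy)_{1} = Σᵢ yᵢ = (1)·(-4) + (1)·(2) + (1)·(4) + (1)·(8) + (1)·(9) + (1)·(13) + (1)·(15) = 47.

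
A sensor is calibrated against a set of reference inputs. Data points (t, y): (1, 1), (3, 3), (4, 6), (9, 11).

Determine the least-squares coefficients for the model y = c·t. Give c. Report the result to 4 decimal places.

c = 1.2430

From the data, Σt·t = 107.
For Aᵀy: Σt·y = 133.
Normal equations: [[107]]·[c]ᵀ = [133]ᵀ.
c = 133/107 = 1.24299.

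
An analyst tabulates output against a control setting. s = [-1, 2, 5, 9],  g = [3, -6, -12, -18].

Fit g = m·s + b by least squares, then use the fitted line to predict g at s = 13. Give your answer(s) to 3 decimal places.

ĝ = -27.384

Entries of MᵀM: Σs·s = 111, Σs = 15, Σ1 = 4.
Right-hand side: Σs·g = -237, Σg = -33.
So MᵀM·[m, b]ᵀ = Mᵀg: [[111, 15]; [15, 4]]·[m, b]ᵀ = [-237, -33]ᵀ.
Determinant 111·4 − 15² = 219.
m = ((-237)·4 − 15·(-33))/219 = -151/73; b = (111·(-33) − 15·(-237))/219 = -36/73.
At s = 13: ĝ = (-151/73)·(13) + (-36/73)·(1) = -1999/73.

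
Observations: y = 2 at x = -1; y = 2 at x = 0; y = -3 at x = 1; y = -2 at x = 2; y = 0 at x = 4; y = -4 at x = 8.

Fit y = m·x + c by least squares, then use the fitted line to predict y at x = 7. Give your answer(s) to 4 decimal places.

ŷ = -3.4000

The normal equations are: 86·m + 14·c = -41;  14·m + 6·c = -5.
(Σx·x = 86, Σx = 14, Σ1 = 6, Σx·y = -41, Σy = -5.)
Eliminating c: 6·(row 1) − 14·(row 2) gives 320·m = 6·(-41) − 14·(-5) = -176, so m = -11/20.
Then c = ((-5) − 14·(-11/20))/6 = 9/20.
At x = 7: ŷ = (-11/20)·(7) + (9/20)·(1) = -17/5.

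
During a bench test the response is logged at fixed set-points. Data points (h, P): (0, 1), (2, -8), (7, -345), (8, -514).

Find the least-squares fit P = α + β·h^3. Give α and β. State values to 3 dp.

The normal system XᵀX·[α, β]ᵀ = XᵀP is [[4, 863]; [863, 379857]]·[α, β]ᵀ = [-866, -381567]ᵀ.
Δ = 4·379857 − 863² = 774659.
α = ((-866)·379857 − 863·(-381567))/774659 = 336159/774659; β = (4·(-381567) − 863·(-866))/774659 = -778910/774659.

α = 0.434, β = -1.005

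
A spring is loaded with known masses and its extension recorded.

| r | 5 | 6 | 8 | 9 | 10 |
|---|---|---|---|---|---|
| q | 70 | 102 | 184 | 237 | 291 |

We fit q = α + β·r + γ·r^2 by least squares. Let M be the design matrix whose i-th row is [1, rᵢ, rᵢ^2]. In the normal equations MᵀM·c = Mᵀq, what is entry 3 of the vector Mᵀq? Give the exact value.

Entry 3 ↔ basis r^2, so (Mᵀq)_{3} = Σᵢ (r^2)·qᵢ = (25)·(70) + (36)·(102) + (64)·(184) + (81)·(237) + (100)·(291) = 65495.

65495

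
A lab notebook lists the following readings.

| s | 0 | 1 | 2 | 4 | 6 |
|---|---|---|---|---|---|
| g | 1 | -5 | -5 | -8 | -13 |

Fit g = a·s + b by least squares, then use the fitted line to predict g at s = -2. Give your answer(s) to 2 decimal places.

ĝ = 3.32

The normal system AᵀA·[a, b]ᵀ = Aᵀg is [[57, 13]; [13, 5]]·[a, b]ᵀ = [-125, -30]ᵀ.
Eliminating b: 5·(row 1) − 13·(row 2) gives 116·a = 5·(-125) − 13·(-30) = -235, so a = -235/116.
Then b = ((-30) − 13·(-235/116))/5 = -85/116.
At s = -2: ĝ = (-235/116)·(-2) + (-85/116)·(1) = 385/116.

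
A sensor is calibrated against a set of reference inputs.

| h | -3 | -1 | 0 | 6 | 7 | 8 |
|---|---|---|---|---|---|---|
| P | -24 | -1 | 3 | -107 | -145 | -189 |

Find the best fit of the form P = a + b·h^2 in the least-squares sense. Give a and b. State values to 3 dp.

a = 2.449, b = -3.004

Forming AᵀA = [[6, 159]; [159, 7875]] and AᵀP = [-463, -23270]ᵀ gives AᵀA·[a, b]ᵀ = AᵀP.
Eliminating b: 7875·(row 1) − 159·(row 2) gives 21969·a = 7875·(-463) − 159·(-23270) = 53805, so a = 17935/7323.
Then b = ((-23270) − 159·(17935/7323))/7875 = -22001/7323.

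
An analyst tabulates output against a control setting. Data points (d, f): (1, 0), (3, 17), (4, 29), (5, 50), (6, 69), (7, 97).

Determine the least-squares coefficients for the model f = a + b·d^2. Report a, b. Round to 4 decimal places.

a = -1.8199, b = 2.0068

Setting ∂/∂a … = 0 gives: 6·a + 136·b = 262;  136·a + 4660·b = 9104.
(Σ1 = 6, Σd^2 = 136, Σd^2·d^2 = 4660, Σf = 262, Σd^2·f = 9104.)
Δ = 6·4660 − 136² = 9464.
a = (262·4660 − 136·9104)/9464 = -2153/1183; b = (6·9104 − 136·262)/9464 = 2374/1183.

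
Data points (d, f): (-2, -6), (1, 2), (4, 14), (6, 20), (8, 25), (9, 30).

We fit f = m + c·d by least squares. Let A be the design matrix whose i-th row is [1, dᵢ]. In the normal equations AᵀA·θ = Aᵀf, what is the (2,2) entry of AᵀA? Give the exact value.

Row 2 ↔ basis d, column 2 ↔ basis d, so (AᵀA)_{2,2} = Σᵢ (d)·(d) = (-2)·(-2) + (1)·(1) + (4)·(4) + (6)·(6) + (8)·(8) + (9)·(9) = 202.

202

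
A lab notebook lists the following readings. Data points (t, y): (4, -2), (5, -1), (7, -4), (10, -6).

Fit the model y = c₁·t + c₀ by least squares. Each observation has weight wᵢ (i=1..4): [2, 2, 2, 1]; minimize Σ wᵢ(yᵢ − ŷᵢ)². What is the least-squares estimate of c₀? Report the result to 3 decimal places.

Forming AᵀWA = [[280, 42]; [42, 7]] and AᵀWy = [-142, -20]ᵀ gives AᵀWA·[c₁, c₀]ᵀ = AᵀWy.
Δ = 280·7 − 42² = 196.
c₁ = ((-142)·7 − 42·(-20))/196 = -11/14; c₀ = (280·(-20) − 42·(-142))/196 = 13/7.

c₀ = 1.857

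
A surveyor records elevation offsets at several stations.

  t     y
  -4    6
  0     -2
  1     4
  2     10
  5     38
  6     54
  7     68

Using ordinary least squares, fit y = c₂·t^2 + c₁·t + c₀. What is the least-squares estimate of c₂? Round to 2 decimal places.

Compute the Gram sums: Σt^2·t^2 = 4595, Σt^2·t = 629, Σt^2 = 131, Σt·t = 131, Σt = 17, Σ1 = 7.
For Xᵀy: Σt^2·y = 6366, Σt·y = 990, Σy = 178.
XᵀX·[c₂, c₁, c₀]ᵀ = Xᵀy becomes [[4595, 629, 131]; [629, 131, 17]; [131, 17, 7]]·[c₂, c₁, c₀]ᵀ = [6366, 990, 178]ᵀ.
Inverting the 3×3 Gram matrix, [c₂, c₁, c₀]ᵀ = [14423/13951, 36752/13951, -631/1993]ᵀ.

c₂ = 1.03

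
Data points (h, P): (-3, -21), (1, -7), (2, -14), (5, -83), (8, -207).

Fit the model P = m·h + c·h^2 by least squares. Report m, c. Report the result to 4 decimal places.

m = -1.8048, c = -3.0002

From the data, Σh·h = 103, Σh·h^2 = 619, Σh^2·h^2 = 4819.
For MᵀP: Σh·P = -2043, Σh^2·P = -15575.
Δ = 103·4819 − 619² = 113196.
m = ((-2043)·4819 − 619·(-15575))/113196 = -51073/28299; c = (103·(-15575) − 619·(-2043))/113196 = -84902/28299.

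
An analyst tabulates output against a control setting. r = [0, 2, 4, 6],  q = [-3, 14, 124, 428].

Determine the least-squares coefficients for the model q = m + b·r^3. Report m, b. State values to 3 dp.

The normal system AᵀA·[m, b]ᵀ = Aᵀq is [[4, 288]; [288, 50816]]·[m, b]ᵀ = [563, 100496]ᵀ.
det = 4·50816 − 288² = 120320.
m = (563·50816 − 288·100496)/120320 = -521/188; b = (4·100496 − 288·563)/120320 = 1499/752.

m = -2.771, b = 1.993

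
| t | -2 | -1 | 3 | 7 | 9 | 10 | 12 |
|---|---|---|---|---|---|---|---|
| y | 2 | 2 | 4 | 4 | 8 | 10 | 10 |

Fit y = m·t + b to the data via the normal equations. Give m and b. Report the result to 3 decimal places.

From the data, Σt·t = 388, Σt = 38, Σ1 = 7.
Right-hand side: Σt·y = 326, Σy = 40.
So AᵀA·[m, b]ᵀ = Aᵀy: [[388, 38]; [38, 7]]·[m, b]ᵀ = [326, 40]ᵀ.
Eliminating b: 7·(row 1) − 38·(row 2) gives 1272·m = 7·326 − 38·40 = 762, so m = 127/212.
Then b = (40 − 38·(127/212))/7 = 261/106.

m = 0.599, b = 2.462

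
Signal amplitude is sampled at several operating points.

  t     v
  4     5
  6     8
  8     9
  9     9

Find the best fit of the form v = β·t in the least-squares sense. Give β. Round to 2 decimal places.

β = 1.12

Entries of AᵀA: Σt·t = 197.
And Σt·v = 221.
Hence β = 221 / 197 ≈ 1.12183.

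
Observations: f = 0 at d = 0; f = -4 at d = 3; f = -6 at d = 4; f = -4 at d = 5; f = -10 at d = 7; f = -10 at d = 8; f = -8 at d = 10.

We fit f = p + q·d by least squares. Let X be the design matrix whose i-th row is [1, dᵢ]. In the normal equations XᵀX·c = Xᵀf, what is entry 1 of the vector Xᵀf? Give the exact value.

-42

Entry 1 ↔ basis 1, so (Xᵀf)_{1} = Σᵢ fᵢ = (1)·(0) + (1)·(-4) + (1)·(-6) + (1)·(-4) + (1)·(-10) + (1)·(-10) + (1)·(-8) = -42.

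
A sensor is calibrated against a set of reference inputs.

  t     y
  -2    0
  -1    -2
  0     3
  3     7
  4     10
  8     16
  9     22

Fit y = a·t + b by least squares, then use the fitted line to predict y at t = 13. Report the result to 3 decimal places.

ŷ = 27.732

Sums needed: Σt·t = 175, Σt = 21, Σ1 = 7.
Right-hand side: Σt·y = 389, Σy = 56.
Δ = 175·7 − 21² = 784.
a = (389·7 − 21·56)/784 = 221/112; b = (175·56 − 21·389)/784 = 233/112.
At t = 13: ŷ = (221/112)·(13) + (233/112)·(1) = 1553/56.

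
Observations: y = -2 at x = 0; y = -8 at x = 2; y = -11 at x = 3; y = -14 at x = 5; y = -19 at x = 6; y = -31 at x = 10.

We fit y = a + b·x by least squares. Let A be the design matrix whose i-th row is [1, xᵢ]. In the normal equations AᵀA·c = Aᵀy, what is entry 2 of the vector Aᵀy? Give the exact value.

-543

Entry 2 ↔ basis x, so (Aᵀy)_{2} = Σᵢ (x)·yᵢ = (0)·(-2) + (2)·(-8) + (3)·(-11) + (5)·(-14) + (6)·(-19) + (10)·(-31) = -543.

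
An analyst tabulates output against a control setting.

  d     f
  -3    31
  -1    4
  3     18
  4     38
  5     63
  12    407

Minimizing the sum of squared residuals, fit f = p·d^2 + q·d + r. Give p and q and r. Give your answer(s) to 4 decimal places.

Normal-equation sums: Σd^2·d^2 = 21780, Σd^2·d = 1916, Σd^2 = 204, Σd·d = 204, Σd = 20, Σ1 = 6.
For Mᵀf: Σd^2·f = 61236, Σd·f = 5308, Σf = 561.
Normal equations: [[21780, 1916, 204]; [1916, 204, 20]; [204, 20, 6]]·[p, q, r]ᵀ = [61236, 5308, 561]ᵀ.
Row-reducing yields p = 187/62, q = -6741/3193, r = -12843/6386.

p = 3.0161, q = -2.1112, r = -2.0111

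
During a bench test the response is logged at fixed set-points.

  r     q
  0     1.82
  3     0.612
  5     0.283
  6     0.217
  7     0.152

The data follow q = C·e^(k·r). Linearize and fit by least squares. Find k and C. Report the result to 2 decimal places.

k = -0.36, C = 1.79

With ln qᵢ as the transformed response and rᵢ as the regressor:
Sums: Σr = 21.0000, Σ(r)² = 119.0000, Σln q = -4.5662, Σr·ln q = -30.1389.
Normal system: [[119.0000, 21.0000]; [21.0000, 5]]·[k, ln C]ᵀ = [-30.1389, -4.5662]ᵀ.
Slope k = (n·Σr·ln q − Σr·Σln q)/(n·Σ(r)² − (Σr)²) = (5·-30.1389 − 21.0000·-4.5662)/154.0000 = -0.35587; ln C = (Σln q − k·Σr)/n = 0.58140, so C = exp(0.58140) = 1.78854.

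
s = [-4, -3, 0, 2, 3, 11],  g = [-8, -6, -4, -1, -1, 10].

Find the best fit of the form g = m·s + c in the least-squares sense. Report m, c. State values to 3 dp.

AᵀA·[m, c]ᵀ = Aᵀg reads: 159·m + 9·c = 155;  9·m + 6·c = -10.
Determinant 159·6 − 9² = 873.
m = (155·6 − 9·(-10))/873 = 340/291; c = (159·(-10) − 9·155)/873 = -995/291.

m = 1.168, c = -3.419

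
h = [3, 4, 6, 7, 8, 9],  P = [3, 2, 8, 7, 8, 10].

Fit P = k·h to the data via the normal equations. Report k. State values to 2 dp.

k = 1.05

Compute the Gram sums: Σh·h = 255.
Moment sums: Σh·P = 268.
XᵀX·[k]ᵀ = XᵀP becomes [[255]]·[k]ᵀ = [268]ᵀ.
Hence k = 268 / 255 ≈ 1.05098.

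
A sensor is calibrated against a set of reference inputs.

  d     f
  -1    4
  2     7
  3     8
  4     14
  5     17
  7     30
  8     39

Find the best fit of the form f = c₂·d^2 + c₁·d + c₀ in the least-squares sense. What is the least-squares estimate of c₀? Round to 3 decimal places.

c₀ = 3.819

Entries of AᵀA: Σd^2·d^2 = 7476, Σd^2·d = 1078, Σd^2 = 168, Σd·d = 168, Σd = 28, Σ1 = 7.
Moment sums: Σd^2·f = 4719, Σd·f = 697, Σf = 119.
AᵀA·[c₂, c₁, c₀]ᵀ = Aᵀf becomes [[7476, 1078, 168]; [1078, 168, 28]; [168, 28, 7]]·[c₂, c₁, c₀]ᵀ = [4719, 697, 119]ᵀ.
Row-reducing yields c₂ = 149/286, c₁ = 339/2002, c₀ = 3823/1001.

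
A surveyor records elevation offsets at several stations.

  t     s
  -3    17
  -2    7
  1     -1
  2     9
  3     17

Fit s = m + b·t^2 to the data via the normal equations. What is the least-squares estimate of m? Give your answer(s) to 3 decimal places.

m = -1.659

The normal equations are: 5·m + 27·b = 49;  27·m + 195·b = 369.
Eliminating b: 195·(row 1) − 27·(row 2) gives 246·m = 195·49 − 27·369 = -408, so m = -68/41.
Then b = (369 − 27·(-68/41))/195 = 87/41.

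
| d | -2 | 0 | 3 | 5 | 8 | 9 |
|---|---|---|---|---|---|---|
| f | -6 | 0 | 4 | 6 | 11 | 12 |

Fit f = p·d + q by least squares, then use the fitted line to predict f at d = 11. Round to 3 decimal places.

AᵀA·[p, q]ᵀ = Aᵀf reads: 183·p + 23·q = 250;  23·p + 6·q = 27.
Δ = 183·6 − 23² = 569.
p = (250·6 − 23·27)/569 = 879/569; q = (183·27 − 23·250)/569 = -809/569.
At d = 11: f̂ = (879/569)·(11) + (-809/569)·(1) = 8860/569.

f̂ = 15.571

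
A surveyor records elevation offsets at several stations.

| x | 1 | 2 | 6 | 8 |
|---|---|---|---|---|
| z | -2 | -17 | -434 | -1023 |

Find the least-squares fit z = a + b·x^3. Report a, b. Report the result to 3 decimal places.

Sums needed: Σ1 = 4, Σx^3 = 737, Σx^3·x^3 = 308865.
And Σz = -1476, Σx^3·z = -617658.
Eliminating b: 308865·(row 1) − 737·(row 2) gives 692291·a = 308865·(-1476) − 737·(-617658) = -670794, so a = -670794/692291.
Then b = ((-617658) − 737·(-670794/692291))/308865 = -1382820/692291.

a = -0.969, b = -1.997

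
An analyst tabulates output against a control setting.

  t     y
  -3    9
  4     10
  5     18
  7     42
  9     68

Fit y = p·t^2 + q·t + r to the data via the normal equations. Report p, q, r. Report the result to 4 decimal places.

p = 0.9498, q = -0.6922, r = -1.7455

AᵀA·[p, q, r]ᵀ = Aᵀy reads: 9924·p + 1234·q + 180·r = 8257;  1234·p + 180·q + 22·r = 1009;  180·p + 22·q + 5·r = 147.
Row-reducing yields p = 16653/17534, q = -157783/227942, r = -198932/113971.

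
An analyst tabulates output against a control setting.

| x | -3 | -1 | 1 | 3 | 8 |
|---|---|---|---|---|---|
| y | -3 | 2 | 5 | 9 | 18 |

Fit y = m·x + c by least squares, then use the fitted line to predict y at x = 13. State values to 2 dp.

ŷ = 27.56

Forming AᵀA = [[84, 8]; [8, 5]] and Aᵀy = [183, 31]ᵀ gives AᵀA·[m, c]ᵀ = Aᵀy.
det = 84·5 − 8² = 356.
m = (183·5 − 8·31)/356 = 667/356; c = (84·31 − 8·183)/356 = 285/89.
At x = 13: ŷ = (667/356)·(13) + (285/89)·(1) = 9811/356.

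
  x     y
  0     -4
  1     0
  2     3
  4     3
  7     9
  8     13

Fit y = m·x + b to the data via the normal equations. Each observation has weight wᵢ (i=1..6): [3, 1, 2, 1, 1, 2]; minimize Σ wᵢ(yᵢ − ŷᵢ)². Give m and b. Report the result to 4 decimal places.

Entries of AᵀWA: Σwᵢ·x·x = 202, Σwᵢ·x = 32, Σwᵢ·1 = 10.
Right-hand side: Σwᵢ·x·y = 295, Σwᵢ·y = 32.
So AᵀWA·[m, b]ᵀ = AᵀWy: [[202, 32]; [32, 10]]·[m, b]ᵀ = [295, 32]ᵀ.
Δ = 202·10 − 32² = 996.
m = (295·10 − 32·32)/996 = 321/166; b = (202·32 − 32·295)/996 = -248/83.

m = 1.9337, b = -2.9880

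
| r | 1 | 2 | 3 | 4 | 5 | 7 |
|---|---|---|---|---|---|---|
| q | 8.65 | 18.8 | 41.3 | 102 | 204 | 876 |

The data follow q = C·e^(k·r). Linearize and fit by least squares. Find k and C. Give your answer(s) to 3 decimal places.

k = 0.775, C = 4.104

Let Y = ln q. Fitting Y = k·r + ln C by least squares:
Sums: Σr = 22.0000, Σ(r)² = 104.0000, Σln q = 25.5307, Σr·ln q = 111.7059.
Normal system: [[104.0000, 22.0000]; [22.0000, 6]]·[k, ln C]ᵀ = [111.7059, 25.5307]ᵀ.
Δ = 104.0000·6 − (22.0000)² = 140.0000; k = (111.7059·6 − 22.0000·25.5307)/140.0000 = 0.77542, ln C = (104.0000·25.5307 − 22.0000·111.7059)/140.0000 = 1.41190, so C = exp(1.41190) = 4.10376.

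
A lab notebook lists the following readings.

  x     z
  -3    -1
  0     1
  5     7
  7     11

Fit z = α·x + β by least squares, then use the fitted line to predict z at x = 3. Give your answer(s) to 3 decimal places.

From the data, Σx·x = 83, Σx = 9, Σ1 = 4.
Moment sums: Σx·z = 115, Σz = 18.
det = 83·4 − 9² = 251.
α = (115·4 − 9·18)/251 = 298/251; β = (83·18 − 9·115)/251 = 459/251.
At x = 3: ẑ = (298/251)·(3) + (459/251)·(1) = 1353/251.

ẑ = 5.390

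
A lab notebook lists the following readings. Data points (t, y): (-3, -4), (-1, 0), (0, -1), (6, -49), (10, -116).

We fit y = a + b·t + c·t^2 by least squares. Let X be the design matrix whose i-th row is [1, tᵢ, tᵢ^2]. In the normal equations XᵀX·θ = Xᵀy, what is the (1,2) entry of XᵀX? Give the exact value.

12

Row 1 ↔ basis 1, column 2 ↔ basis t, so (XᵀX)_{1,2} = Σᵢ t = (1)·(-3) + (1)·(-1) + (1)·(0) + (1)·(6) + (1)·(10) = 12.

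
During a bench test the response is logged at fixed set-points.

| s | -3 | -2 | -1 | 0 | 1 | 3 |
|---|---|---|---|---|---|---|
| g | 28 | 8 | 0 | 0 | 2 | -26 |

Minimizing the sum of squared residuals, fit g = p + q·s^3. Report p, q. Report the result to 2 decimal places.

Forming AᵀA = [[6, -8]; [-8, 1524]] and Aᵀg = [12, -1520]ᵀ gives AᵀA·[p, q]ᵀ = Aᵀg.
Determinant 6·1524 − (-8)² = 9080.
p = (12·1524 − (-8)·(-1520))/9080 = 766/1135; q = (6·(-1520) − (-8)·12)/9080 = -1128/1135.

p = 0.67, q = -0.99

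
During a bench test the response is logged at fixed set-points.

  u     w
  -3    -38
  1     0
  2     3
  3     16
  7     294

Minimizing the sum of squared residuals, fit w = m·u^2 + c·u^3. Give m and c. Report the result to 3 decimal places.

m = -1.194, c = 1.027

Sums needed: Σu^2·u^2 = 2580, Σu^2·u^3 = 16840, Σu^3·u^3 = 119172.
Right-hand side: Σu^2·w = 14220, Σu^3·w = 102324.
So MᵀM·[m, c]ᵀ = Mᵀw: [[2580, 16840]; [16840, 119172]]·[m, c]ᵀ = [14220, 102324]ᵀ.
Eliminating c: 119172·(row 1) − 16840·(row 2) gives 23878160·m = 119172·14220 − 16840·102324 = -28510320, so m = -356379/298477.
Then c = (102324 − 16840·(-356379/298477))/119172 = 306639/298477.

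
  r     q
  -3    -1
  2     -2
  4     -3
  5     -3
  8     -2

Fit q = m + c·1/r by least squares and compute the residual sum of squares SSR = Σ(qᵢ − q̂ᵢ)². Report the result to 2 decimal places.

Sums needed: Σ1 = 5, Σ1/r = 89/120, Σ1/r·1/r = 6901/14400.
Moment sums: Σq = -11, Σ1/r·q = -34/15.
Eliminating c: (6901/14400)·(row 1) − (89/120)·(row 2) gives (3323/1800)·m = (6901/14400)·(-11) − (89/120)·(-34/15) = -51703/14400, so m = -51703/26584.
Then c = ((-34/15) − (89/120)·(-51703/26584))/(6901/14400) = -5715/3323.
Residuals: 9879/26584, 21395/26584, -16619/26584, -18905/26584, 2125/13292; SSR = 45403/26584.

SSR = 1.71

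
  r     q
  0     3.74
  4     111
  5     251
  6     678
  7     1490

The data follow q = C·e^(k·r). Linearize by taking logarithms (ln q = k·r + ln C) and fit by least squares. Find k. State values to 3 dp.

k = 0.858

Taking logs, ln q = k·r + ln C, so regress ln q on r.
Σr = 22.0000, Σ(r)² = 126.0000, Σln q = 25.3797, Σr·ln q = 136.7260.
Equations: 126.0000·k + 22.0000·ln C = 136.7260;  22.0000·k + 5·ln C = 25.3797.
Solving (det = 146.0000): k = 0.85805, ln C = 1.30052.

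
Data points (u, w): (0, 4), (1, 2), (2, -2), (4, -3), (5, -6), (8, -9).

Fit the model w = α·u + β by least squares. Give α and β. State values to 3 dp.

The normal equations are: 110·α + 20·β = -116;  20·α + 6·β = -14.
Determinant 110·6 − 20² = 260.
α = ((-116)·6 − 20·(-14))/260 = -8/5; β = (110·(-14) − 20·(-116))/260 = 3.

α = -1.600, β = 3.000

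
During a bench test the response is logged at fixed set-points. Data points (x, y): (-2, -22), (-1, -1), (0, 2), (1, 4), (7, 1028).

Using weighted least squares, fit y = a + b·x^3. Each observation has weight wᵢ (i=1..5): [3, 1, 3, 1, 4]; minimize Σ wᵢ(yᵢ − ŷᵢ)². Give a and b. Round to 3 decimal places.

Sums needed: Σwᵢ·1 = 12, Σwᵢ·x^3 = 1348, Σwᵢ·x^3·x^3 = 470790.
And Σwᵢ·y = 4055, Σwᵢ·x^3·y = 1410949.
Normal equations: [[12, 1348]; [1348, 470790]]·[a, b]ᵀ = [4055, 1410949]ᵀ.
Δ = 12·470790 − 1348² = 3832376.
a = (4055·470790 − 1348·1410949)/3832376 = 3547099/1916188; b = (12·1410949 − 1348·4055)/3832376 = 1433156/479047.

a = 1.851, b = 2.992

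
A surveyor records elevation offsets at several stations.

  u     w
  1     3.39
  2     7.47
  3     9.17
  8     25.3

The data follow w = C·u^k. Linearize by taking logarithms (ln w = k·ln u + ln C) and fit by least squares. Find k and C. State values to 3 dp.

With ln wᵢ as the transformed response and ln uᵢ as the regressor:
Over the data: Σln u = 3.8712, Σ(ln u)² = 6.0115, Σln w = 8.6785, Σln u·ln w = 10.5466.
Normal system: [[6.0115, 3.8712]; [3.8712, 4]]·[k, ln C]ᵀ = [10.5466, 8.6785]ᵀ.
Δ = 6.0115·4 − (3.8712)² = 9.0597; k = (10.5466·4 − 3.8712·8.6785)/9.0597 = 0.94817, ln C = (6.0115·8.6785 − 3.8712·10.5466)/9.0597 = 1.25197, so C = exp(1.25197) = 3.49724.

k = 0.948, C = 3.497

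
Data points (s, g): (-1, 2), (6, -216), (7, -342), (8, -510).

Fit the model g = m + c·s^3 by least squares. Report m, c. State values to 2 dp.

Entries of XᵀX: Σ1 = 4, Σs^3 = 1070, Σs^3·s^3 = 426450.
For Xᵀg: Σg = -1066, Σs^3·g = -425084.
XᵀX·[m, c]ᵀ = Xᵀg becomes [[4, 1070]; [1070, 426450]]·[m, c]ᵀ = [-1066, -425084]ᵀ.
Eliminating c: 426450·(row 1) − 1070·(row 2) gives 560900·m = 426450·(-1066) − 1070·(-425084) = 244180, so m = 12209/28045.
Then c = ((-425084) − 1070·(12209/28045))/426450 = -139929/140225.

m = 0.44, c = -1.00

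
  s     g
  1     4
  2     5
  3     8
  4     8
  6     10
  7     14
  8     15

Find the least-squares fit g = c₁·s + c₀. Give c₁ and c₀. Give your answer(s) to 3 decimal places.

c₁ = 1.548, c₀ = 2.288

Entries of XᵀX: Σs·s = 179, Σs = 31, Σ1 = 7.
And Σs·g = 348, Σg = 64.
Normal equations: [[179, 31]; [31, 7]]·[c₁, c₀]ᵀ = [348, 64]ᵀ.
Δ = 179·7 − 31² = 292.
c₁ = (348·7 − 31·64)/292 = 113/73; c₀ = (179·64 − 31·348)/292 = 167/73.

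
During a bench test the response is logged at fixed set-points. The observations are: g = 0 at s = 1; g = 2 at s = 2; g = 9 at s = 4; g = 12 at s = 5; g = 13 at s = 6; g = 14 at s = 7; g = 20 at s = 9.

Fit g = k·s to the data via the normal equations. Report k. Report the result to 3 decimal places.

With design matrix X, XᵀX = [[212]] and Xᵀg = [456]ᵀ.
Hence k = 456 / 212 ≈ 2.15094.

k = 2.151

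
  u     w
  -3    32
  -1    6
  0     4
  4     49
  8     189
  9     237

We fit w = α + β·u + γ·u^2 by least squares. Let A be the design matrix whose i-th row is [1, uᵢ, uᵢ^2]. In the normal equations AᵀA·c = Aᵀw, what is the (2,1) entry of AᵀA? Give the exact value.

17

Row 2 ↔ basis u, column 1 ↔ basis 1, so (AᵀA)_{2,1} = Σᵢ u = (-3)·(1) + (-1)·(1) + (0)·(1) + (4)·(1) + (8)·(1) + (9)·(1) = 17.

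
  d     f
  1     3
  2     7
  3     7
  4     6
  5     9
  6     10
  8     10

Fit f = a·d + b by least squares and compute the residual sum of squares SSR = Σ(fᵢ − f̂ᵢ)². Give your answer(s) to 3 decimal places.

SSR = 9.119

From the data, Σd·d = 155, Σd = 29, Σ1 = 7.
Moment sums: Σd·f = 247, Σf = 52.
So XᵀX·[a, b]ᵀ = Xᵀf: [[155, 29]; [29, 7]]·[a, b]ᵀ = [247, 52]ᵀ.
Eliminating b: 7·(row 1) − 29·(row 2) gives 244·a = 7·247 − 29·52 = 221, so a = 221/244.
Then b = (52 − 29·(221/244))/7 = 897/244.
Residuals: -193/122, 369/244, 37/61, -317/244, 97/122, 217/244, -225/244; SSR = 2225/244.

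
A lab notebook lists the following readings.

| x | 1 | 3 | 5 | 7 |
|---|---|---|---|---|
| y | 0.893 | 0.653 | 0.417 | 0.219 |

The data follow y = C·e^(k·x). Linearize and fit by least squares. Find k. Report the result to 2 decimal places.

k = -0.23

Linearized form: ln y = k·x + ln C. From the 4 transformed points,
XᵀX = [[84.0000, 16.0000]; [16.0000, 4]], rhs = [-16.3958, -2.9327]ᵀ  (here Σx = 16.0000, Σ(x)² = 84.0000, Σln y = -2.9327, Σx·ln y = -16.3958).
Slope k = (n·Σx·ln y − Σx·Σln y)/(n·Σ(x)² − (Σx)²) = (4·-16.3958 − 16.0000·-2.9327)/80.0000 = -0.23325; ln C = (Σln y − k·Σx)/n = 0.19983.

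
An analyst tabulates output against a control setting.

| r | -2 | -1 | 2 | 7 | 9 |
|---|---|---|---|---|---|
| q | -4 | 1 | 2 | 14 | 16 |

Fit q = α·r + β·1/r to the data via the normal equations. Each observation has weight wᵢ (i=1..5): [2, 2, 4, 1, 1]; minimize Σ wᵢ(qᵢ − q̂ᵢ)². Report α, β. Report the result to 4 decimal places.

From the data, Σwᵢ·r·r = 156, Σwᵢ·r·1/r = 10, Σwᵢ·1/r·1/r = 28043/7938.
Right-hand side: Σwᵢ·r·q = 272, Σwᵢ·1/r·q = 88/9.
So AᵀWA·[α, β]ᵀ = AᵀWq: [[156, 10]; [10, 28043/7938]]·[α, β]ᵀ = [272, 88/9]ᵀ.
det = 156·(28043/7938) − 10² = 596818/1323.
α = (272·(28043/7938) − 10·(88/9))/(596818/1323) = 1712884/895227; β = (156·(88/9) − 10·272)/(596818/1323) = -790272/298409.

α = 1.9134, β = -2.6483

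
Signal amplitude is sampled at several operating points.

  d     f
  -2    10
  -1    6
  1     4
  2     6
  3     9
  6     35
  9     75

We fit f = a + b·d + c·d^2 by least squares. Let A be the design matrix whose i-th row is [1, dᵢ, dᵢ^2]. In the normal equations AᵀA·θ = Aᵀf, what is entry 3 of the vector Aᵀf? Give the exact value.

Entry 3 ↔ basis d^2, so (Aᵀf)_{3} = Σᵢ (d^2)·fᵢ = (4)·(10) + (1)·(6) + (1)·(4) + (4)·(6) + (9)·(9) + (36)·(35) + (81)·(75) = 7490.

7490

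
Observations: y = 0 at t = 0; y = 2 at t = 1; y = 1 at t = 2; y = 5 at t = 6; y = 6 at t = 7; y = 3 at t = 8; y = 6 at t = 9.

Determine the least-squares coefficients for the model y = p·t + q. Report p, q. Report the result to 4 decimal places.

p = 0.5737, q = 0.5809

MᵀM·[p, q]ᵀ = Mᵀy reads: 235·p + 33·q = 154;  33·p + 7·q = 23.
(Σt·t = 235, Σt = 33, Σ1 = 7, Σt·y = 154, Σy = 23.)
Determinant 235·7 − 33² = 556.
p = (154·7 − 33·23)/556 = 319/556; q = (235·23 − 33·154)/556 = 323/556.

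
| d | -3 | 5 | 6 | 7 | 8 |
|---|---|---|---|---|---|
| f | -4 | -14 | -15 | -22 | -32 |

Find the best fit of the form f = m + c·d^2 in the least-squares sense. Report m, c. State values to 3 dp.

m = 0.234, c = -0.482

Normal-equation sums: Σ1 = 5, Σd^2 = 183, Σd^2·d^2 = 8499.
Right-hand side: Σf = -87, Σd^2·f = -4052.
So XᵀX·[m, c]ᵀ = Xᵀf: [[5, 183]; [183, 8499]]·[m, c]ᵀ = [-87, -4052]ᵀ.
Determinant 5·8499 − 183² = 9006.
m = ((-87)·8499 − 183·(-4052))/9006 = 701/3002; c = (5·(-4052) − 183·(-87))/9006 = -4339/9006.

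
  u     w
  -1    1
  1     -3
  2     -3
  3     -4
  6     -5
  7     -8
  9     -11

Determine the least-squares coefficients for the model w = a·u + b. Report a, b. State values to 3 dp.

Setting ∂/∂a … = 0 gives: 181·a + 27·b = -207;  27·a + 7·b = -33.
Eliminating b: 7·(row 1) − 27·(row 2) gives 538·a = 7·(-207) − 27·(-33) = -558, so a = -279/269.
Then b = ((-33) − 27·(-279/269))/7 = -192/269.

a = -1.037, b = -0.714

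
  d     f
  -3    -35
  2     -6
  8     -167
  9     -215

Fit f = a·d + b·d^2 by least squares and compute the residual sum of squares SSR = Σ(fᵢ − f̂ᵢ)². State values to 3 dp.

SSR = 0.155

From the data, Σd·d = 158, Σd·d^2 = 1222, Σd^2·d^2 = 10754.
And Σd·f = -3178, Σd^2·f = -28442.
So MᵀM·[a, b]ᵀ = Mᵀf: [[158, 1222]; [1222, 10754]]·[a, b]ᵀ = [-3178, -28442]ᵀ.
Eliminating b: 10754·(row 1) − 1222·(row 2) gives 205848·a = 10754·(-3178) − 1222·(-28442) = 579912, so a = 24163/8577.
Then b = ((-28442) − 1222·(24163/8577))/10754 = -25430/8577.
Residuals: 388/2859, 644/2859, 619/2859, -188/953; SSR = 443/2859.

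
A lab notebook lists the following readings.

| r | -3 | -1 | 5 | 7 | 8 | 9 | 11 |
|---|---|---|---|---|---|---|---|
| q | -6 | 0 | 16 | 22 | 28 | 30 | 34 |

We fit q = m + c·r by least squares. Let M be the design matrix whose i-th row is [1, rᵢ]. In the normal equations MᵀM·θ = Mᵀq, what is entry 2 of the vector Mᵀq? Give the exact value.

1120

Entry 2 ↔ basis r, so (Mᵀq)_{2} = Σᵢ (r)·qᵢ = (-3)·(-6) + (-1)·(0) + (5)·(16) + (7)·(22) + (8)·(28) + (9)·(30) + (11)·(34) = 1120.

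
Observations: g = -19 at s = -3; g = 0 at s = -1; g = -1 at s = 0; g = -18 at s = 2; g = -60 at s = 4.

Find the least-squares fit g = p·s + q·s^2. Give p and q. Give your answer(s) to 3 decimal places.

XᵀX·[p, q]ᵀ = Xᵀg reads: 30·p + 44·q = -219;  44·p + 354·q = -1203.
(Σs·s = 30, Σs·s^2 = 44, Σs^2·s^2 = 354, Σs·g = -219, Σs^2·g = -1203.)
Δ = 30·354 − 44² = 8684.
p = ((-219)·354 − 44·(-1203))/8684 = -12297/4342; q = (30·(-1203) − 44·(-219))/8684 = -13227/4342.

p = -2.832, q = -3.046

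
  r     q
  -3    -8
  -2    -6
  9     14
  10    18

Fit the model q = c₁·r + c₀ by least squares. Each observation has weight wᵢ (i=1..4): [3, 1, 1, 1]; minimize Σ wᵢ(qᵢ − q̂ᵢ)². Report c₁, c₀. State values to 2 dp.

Sums needed: Σwᵢ·r·r = 212, Σwᵢ·r = 8, Σwᵢ·1 = 6.
Moment sums: Σwᵢ·r·q = 390, Σwᵢ·q = 2.
Normal equations: [[212, 8]; [8, 6]]·[c₁, c₀]ᵀ = [390, 2]ᵀ.
Eliminating c₀: 6·(row 1) − 8·(row 2) gives 1208·c₁ = 6·390 − 8·2 = 2324, so c₁ = 581/302.
Then c₀ = (2 − 8·(581/302))/6 = -337/151.

c₁ = 1.92, c₀ = -2.23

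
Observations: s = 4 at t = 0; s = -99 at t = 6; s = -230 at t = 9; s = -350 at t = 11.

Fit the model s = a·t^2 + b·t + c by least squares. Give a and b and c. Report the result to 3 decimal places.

Sums needed: Σt^2·t^2 = 22498, Σt^2·t = 2276, Σt^2 = 238, Σt·t = 238, Σt = 26, Σ1 = 4.
Right-hand side: Σt^2·s = -64544, Σt·s = -6514, Σs = -675.
So XᵀX·[a, b, c]ᵀ = Xᵀs: [[22498, 2276, 238]; [2276, 238, 26]; [238, 26, 4]]·[a, b, c]ᵀ = [-64544, -6514, -675]ᵀ.
Inverting the 3×3 Gram matrix, [a, b, c]ᵀ = [-44035/14604, 15161/14604, 19037/4868]ᵀ.

a = -3.015, b = 1.038, c = 3.911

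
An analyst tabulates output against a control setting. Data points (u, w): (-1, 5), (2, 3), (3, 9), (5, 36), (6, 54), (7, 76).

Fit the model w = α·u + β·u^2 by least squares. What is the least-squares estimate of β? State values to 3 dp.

Entries of AᵀA: Σu·u = 124, Σu·u^2 = 718, Σu^2·u^2 = 4420.
And Σu·w = 1064, Σu^2·w = 6666.
Normal equations: [[124, 718]; [718, 4420]]·[α, β]ᵀ = [1064, 6666]ᵀ.
Eliminating β: 4420·(row 1) − 718·(row 2) gives 32556·α = 4420·1064 − 718·6666 = -83308, so α = -20827/8139.
Then β = (6666 − 718·(-20827/8139))/4420 = 15658/8139.

β = 1.924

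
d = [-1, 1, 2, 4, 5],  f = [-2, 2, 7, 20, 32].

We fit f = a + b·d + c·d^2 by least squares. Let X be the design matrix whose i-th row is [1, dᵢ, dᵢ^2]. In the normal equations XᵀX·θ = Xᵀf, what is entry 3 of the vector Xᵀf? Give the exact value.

1148

Entry 3 ↔ basis d^2, so (Xᵀf)_{3} = Σᵢ (d^2)·fᵢ = (1)·(-2) + (1)·(2) + (4)·(7) + (16)·(20) + (25)·(32) = 1148.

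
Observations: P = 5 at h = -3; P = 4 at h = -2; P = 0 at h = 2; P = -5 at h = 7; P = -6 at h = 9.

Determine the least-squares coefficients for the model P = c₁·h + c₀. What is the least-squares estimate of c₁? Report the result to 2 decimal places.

The normal system MᵀM·[c₁, c₀]ᵀ = MᵀP is [[147, 13]; [13, 5]]·[c₁, c₀]ᵀ = [-112, -2]ᵀ.
det = 147·5 − 13² = 566.
c₁ = ((-112)·5 − 13·(-2))/566 = -267/283; c₀ = (147·(-2) − 13·(-112))/566 = 581/283.

c₁ = -0.94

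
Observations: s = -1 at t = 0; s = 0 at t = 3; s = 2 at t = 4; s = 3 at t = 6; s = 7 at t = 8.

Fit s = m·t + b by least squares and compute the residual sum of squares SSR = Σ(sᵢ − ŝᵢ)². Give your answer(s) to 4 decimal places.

Setting ∂/∂m … = 0 gives: 125·m + 21·b = 82;  21·m + 5·b = 11.
Δ = 125·5 − 21² = 184.
m = (82·5 − 21·11)/184 = 179/184; b = (125·11 − 21·82)/184 = -347/184.
Residuals: 163/184, -95/92, -1/184, -175/184, 203/184; SSR = 731/184.

SSR = 3.9728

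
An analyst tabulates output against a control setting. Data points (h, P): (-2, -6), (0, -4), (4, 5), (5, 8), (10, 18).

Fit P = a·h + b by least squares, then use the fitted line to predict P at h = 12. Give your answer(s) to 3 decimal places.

P̂ = 22.011

The normal system AᵀA·[a, b]ᵀ = AᵀP is [[145, 17]; [17, 5]]·[a, b]ᵀ = [252, 21]ᵀ.
Eliminating b: 5·(row 1) − 17·(row 2) gives 436·a = 5·252 − 17·21 = 903, so a = 903/436.
Then b = (21 − 17·(903/436))/5 = -1239/436.
At h = 12: P̂ = (903/436)·(12) + (-1239/436)·(1) = 9597/436.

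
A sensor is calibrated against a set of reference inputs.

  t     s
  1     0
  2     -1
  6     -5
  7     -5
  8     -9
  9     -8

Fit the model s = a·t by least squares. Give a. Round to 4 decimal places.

Normal-equation sums: Σt·t = 235.
Moment sums: Σt·s = -211.
Normal equations: [[235]]·[a]ᵀ = [-211]ᵀ.
Hence a = -211 / 235 ≈ -0.897872.

a = -0.8979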